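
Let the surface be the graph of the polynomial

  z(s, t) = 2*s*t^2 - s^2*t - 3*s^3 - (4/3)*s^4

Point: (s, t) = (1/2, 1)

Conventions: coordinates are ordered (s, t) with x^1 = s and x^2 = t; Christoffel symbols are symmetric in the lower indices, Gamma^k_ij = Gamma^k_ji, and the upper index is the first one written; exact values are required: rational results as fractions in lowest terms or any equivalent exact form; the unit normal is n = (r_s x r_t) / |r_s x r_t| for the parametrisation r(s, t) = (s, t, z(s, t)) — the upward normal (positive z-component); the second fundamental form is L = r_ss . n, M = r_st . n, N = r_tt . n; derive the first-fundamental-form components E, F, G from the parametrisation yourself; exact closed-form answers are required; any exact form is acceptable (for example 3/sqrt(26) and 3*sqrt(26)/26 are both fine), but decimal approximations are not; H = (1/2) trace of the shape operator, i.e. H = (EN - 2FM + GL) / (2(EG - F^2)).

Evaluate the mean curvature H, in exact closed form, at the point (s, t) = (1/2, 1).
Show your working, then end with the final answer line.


z_s = -23/12, z_t = 7/4, z_ss = -15, z_st = 3, z_tt = 2
E = 673/144, F = -161/48, G = 65/16; answer radicand W^2 = 557/72
unnormalised second-form numerators: l = -15, m = 3, n = 2; L = l/sqrt(557/72), and similarly M = m/sqrt(W^2), N = n/sqrt(W^2)
H = (E*n - 2*F*m + G*l) / (2*(EG - F^2)*sqrt(W^2)); E*n - 2*F*m + G*l = -4531/144, EG - F^2 = 557/72, so H = (-4531/2228)/sqrt(557/72)

Answer: H = -13593*sqrt(1114)/620498


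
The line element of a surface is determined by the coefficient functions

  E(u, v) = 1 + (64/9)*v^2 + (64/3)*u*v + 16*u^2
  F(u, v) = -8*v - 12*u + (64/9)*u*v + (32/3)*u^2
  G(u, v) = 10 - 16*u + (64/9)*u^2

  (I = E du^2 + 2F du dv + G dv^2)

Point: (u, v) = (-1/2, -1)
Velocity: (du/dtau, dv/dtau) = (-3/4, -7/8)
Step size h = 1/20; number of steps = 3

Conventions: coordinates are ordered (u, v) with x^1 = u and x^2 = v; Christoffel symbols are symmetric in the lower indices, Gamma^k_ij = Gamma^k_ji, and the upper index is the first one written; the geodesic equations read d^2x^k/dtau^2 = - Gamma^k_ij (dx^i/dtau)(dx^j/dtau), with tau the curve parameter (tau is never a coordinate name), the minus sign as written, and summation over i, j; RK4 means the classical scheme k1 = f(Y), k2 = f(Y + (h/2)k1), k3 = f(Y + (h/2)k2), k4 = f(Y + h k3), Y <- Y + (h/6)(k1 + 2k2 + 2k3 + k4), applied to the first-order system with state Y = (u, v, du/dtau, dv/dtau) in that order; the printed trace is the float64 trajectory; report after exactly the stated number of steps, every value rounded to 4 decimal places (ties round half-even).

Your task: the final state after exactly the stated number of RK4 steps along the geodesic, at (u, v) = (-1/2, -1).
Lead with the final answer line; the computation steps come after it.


Answer: u = -0.6059, v = -1.1253, du/dtau = -0.6662, dv/dtau = -0.8005

f(Y) = (du/dtau, dv/dtau, -Gamma^u_ij Y'^i Y'^j, -Gamma^v_ij Y'^i Y'^j) with the Gammas evaluated at the stage position; h = 0.050000; intermediate values shown to 6 dp
step 0: u = -0.5000, v = -1.0000, du/dtau = -0.7500, dv/dtau = -0.8750
step 1:
  k1: at (u, v) = (-0.500000, -1.000000), (du/dtau, dv/dtau) = (-0.750000, -0.875000); Gamma_uuu = -0.449198, Gamma_uuv = -0.299465, Gamma_uvv = 0.000000, Gamma_vuu = -0.417112, Gamma_vuv = -0.278075, Gamma_vvv = 0.000000; k1 = (-0.750000, -0.875000, 0.645722, 0.599599)
  k2: at (u, v) = (-0.518750, -1.021875), (du/dtau, dv/dtau) = (-0.733857, -0.860010); Gamma_uuu = -0.443894, Gamma_uuv = -0.295929, Gamma_uvv = 0.000000, Gamma_vuu = -0.405361, Gamma_vuv = -0.270241, Gamma_vvv = 0.000000; k2 = (-0.733857, -0.860010, 0.612593, 0.559417)
  k3: at (u, v) = (-0.518346, -1.021500), (du/dtau, dv/dtau) = (-0.734685, -0.861015); Gamma_uuu = -0.444006, Gamma_uuv = -0.296004, Gamma_uvv = 0.000000, Gamma_vuu = -0.405585, Gamma_vuv = -0.270390, Gamma_vvv = 0.000000; k3 = (-0.734685, -0.861015, 0.614147, 0.561004)
  k4: at (u, v) = (-0.536734, -1.043051), (du/dtau, dv/dtau) = (-0.719293, -0.846950); Gamma_uuu = -0.438807, Gamma_uuv = -0.292538, Gamma_uvv = 0.000000, Gamma_vuu = -0.394546, Gamma_vuv = -0.263030, Gamma_vvv = 0.000000; k4 = (-0.719293, -0.846950, 0.583462, 0.524609)
  Y <- Y + (h/6)(k1 + 2k2 + 2k3 + k4): u = -0.5367, v = -1.0430, du/dtau = -0.7193, dv/dtau = -0.8470
step 2:
  k1: at (u, v) = (-0.536720, -1.043033), (du/dtau, dv/dtau) = (-0.719311, -0.846958); Gamma_uuu = -0.438811, Gamma_uuv = -0.292541, Gamma_uvv = 0.000000, Gamma_vuu = -0.394554, Gamma_vuv = -0.263036, Gamma_vvv = 0.000000; k1 = (-0.719311, -0.846958, 0.583491, 0.524643)
  k2: at (u, v) = (-0.554703, -1.064207), (du/dtau, dv/dtau) = (-0.704724, -0.833842); Gamma_uuu = -0.433740, Gamma_uuv = -0.289160, Gamma_uvv = 0.000000, Gamma_vuu = -0.384205, Gamma_vuv = -0.256137, Gamma_vvv = 0.000000; k2 = (-0.704724, -0.833842, 0.555247, 0.491837)
  k3: at (u, v) = (-0.554338, -1.063879), (du/dtau, dv/dtau) = (-0.705430, -0.834662); Gamma_uuu = -0.433840, Gamma_uuv = -0.289227, Gamma_uvv = 0.000000, Gamma_vuu = -0.384388, Gamma_vuv = -0.256259, Gamma_vvv = 0.000000; k3 = (-0.705430, -0.834662, 0.556483, 0.493052)
  k4: at (u, v) = (-0.571991, -1.084766), (du/dtau, dv/dtau) = (-0.691487, -0.822305); Gamma_uuu = -0.428883, Gamma_uuv = -0.285922, Gamma_uvv = 0.000000, Gamma_vuu = -0.374629, Gamma_vuv = -0.249752, Gamma_vvv = 0.000000; k4 = (-0.691487, -0.822305, 0.530231, 0.463155)
  Y <- Y + (h/6)(k1 + 2k2 + 2k3 + k4): u = -0.5720, v = -1.0848, du/dtau = -0.6915, dv/dtau = -0.8223
step 3:
  k1: at (u, v) = (-0.571979, -1.084752), (du/dtau, dv/dtau) = (-0.691501, -0.822311); Gamma_uuu = -0.428887, Gamma_uuv = -0.285924, Gamma_uvv = 0.000000, Gamma_vuu = -0.374635, Gamma_vuv = -0.249757, Gamma_vvv = 0.000000; k1 = (-0.691501, -0.822311, 0.530252, 0.463179)
  k2: at (u, v) = (-0.589267, -1.105310), (du/dtau, dv/dtau) = (-0.678245, -0.810732); Gamma_uuu = -0.424061, Gamma_uuv = -0.282707, Gamma_uvv = 0.000000, Gamma_vuu = -0.365448, Gamma_vuv = -0.243632, Gamma_vvv = 0.000000; k2 = (-0.678245, -0.810732, 0.505982, 0.436046)
  k3: at (u, v) = (-0.588935, -1.105021), (du/dtau, dv/dtau) = (-0.678852, -0.811410); Gamma_uuu = -0.424150, Gamma_uuv = -0.282767, Gamma_uvv = 0.000000, Gamma_vuu = -0.365599, Gamma_vuv = -0.243733, Gamma_vvv = 0.000000; k3 = (-0.678852, -0.811410, 0.506977, 0.436992)
  k4: at (u, v) = (-0.605922, -1.125323), (du/dtau, dv/dtau) = (-0.666152, -0.800462); Gamma_uuu = -0.419441, Gamma_uuv = -0.279627, Gamma_uvv = 0.000000, Gamma_vuu = -0.356906, Gamma_vuv = -0.237937, Gamma_vvv = 0.000000; k4 = (-0.666152, -0.800462, 0.484342, 0.412130)
  Y <- Y + (h/6)(k1 + 2k2 + 2k3 + k4): u = -0.6059, v = -1.1253, du/dtau = -0.6662, dv/dtau = -0.8005


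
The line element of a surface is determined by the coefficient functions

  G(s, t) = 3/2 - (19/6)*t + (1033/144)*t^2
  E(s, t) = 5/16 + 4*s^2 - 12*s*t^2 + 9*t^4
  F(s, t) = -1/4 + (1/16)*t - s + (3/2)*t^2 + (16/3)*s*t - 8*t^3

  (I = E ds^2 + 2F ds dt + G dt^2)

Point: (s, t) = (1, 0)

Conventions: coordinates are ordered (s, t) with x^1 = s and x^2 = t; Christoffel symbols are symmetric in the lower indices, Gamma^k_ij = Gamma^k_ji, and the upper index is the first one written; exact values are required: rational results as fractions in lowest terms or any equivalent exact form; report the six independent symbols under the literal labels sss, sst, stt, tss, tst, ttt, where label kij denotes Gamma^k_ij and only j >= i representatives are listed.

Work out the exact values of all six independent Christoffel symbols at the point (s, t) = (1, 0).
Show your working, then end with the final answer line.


E = 69/16, F = -5/4, G = 3/2 at the point
E_s = 8, E_t = 0, F_s = -1, F_t = 259/48, G_s = 0, G_t = -19/6
EG - F^2 = 157/32;  g^inv = (32/157) * [[3/2, 5/4], [5/4, 69/16]]
first-kind symbols [ij,l] = (1/2)(d_i g_jl + d_j g_il - d_l g_ij): [ss,s] = E_s/2 = 4, [ss,t] = F_s - E_t/2 = -1, [st,s] = E_t/2 = 0, [st,t] = G_s/2 = 0, [tt,s] = F_t - G_s/2 = 259/48, [tt,t] = G_t/2 = -19/12
Gamma^s_ij = (G*[ij,s] - F*[ij,t])/(EG - F^2), Gamma^t_ij = (E*[ij,t] - F*[ij,s])/(EG - F^2)

Answer: Gamma_sss = 152/157, Gamma_sst = 0, Gamma_stt = 587/471, Gamma_tss = 22/157, Gamma_tst = 0, Gamma_ttt = -8/471


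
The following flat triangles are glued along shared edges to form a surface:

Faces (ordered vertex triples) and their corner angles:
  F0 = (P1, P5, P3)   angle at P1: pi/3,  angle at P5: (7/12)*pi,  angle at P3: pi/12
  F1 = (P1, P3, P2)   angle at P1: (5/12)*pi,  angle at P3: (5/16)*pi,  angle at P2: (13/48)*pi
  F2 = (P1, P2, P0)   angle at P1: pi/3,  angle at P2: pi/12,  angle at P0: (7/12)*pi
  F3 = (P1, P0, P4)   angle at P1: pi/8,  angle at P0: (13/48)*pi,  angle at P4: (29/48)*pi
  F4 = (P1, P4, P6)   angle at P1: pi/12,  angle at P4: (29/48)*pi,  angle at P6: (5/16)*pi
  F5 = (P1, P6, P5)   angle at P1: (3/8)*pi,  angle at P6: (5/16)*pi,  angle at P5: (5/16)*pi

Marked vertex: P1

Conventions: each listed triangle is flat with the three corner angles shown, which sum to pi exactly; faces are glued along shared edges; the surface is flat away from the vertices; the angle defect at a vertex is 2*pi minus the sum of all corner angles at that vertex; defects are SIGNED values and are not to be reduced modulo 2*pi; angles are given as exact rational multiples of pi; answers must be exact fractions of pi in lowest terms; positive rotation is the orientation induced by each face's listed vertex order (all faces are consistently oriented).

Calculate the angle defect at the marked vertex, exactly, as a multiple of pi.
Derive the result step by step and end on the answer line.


Sum of corner angles at P1: (5/3)*pi
defect = 2*pi - (5/3)*pi

Answer: defect(P1) = pi/3


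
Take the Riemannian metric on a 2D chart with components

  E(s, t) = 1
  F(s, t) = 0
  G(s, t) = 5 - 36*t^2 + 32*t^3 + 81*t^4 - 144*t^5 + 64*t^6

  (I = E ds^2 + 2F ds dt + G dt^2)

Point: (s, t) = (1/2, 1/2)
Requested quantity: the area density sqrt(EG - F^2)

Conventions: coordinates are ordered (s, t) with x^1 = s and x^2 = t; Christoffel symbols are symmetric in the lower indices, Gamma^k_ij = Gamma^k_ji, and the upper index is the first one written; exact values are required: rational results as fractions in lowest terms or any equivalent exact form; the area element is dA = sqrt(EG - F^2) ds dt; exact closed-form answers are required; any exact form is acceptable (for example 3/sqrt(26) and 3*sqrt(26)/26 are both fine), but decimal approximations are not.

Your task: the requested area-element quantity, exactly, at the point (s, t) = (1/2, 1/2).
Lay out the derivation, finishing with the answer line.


E = 1, F = 0, G = 25/16; EG - F^2 = 25/16

Answer: sqrt(EG - F^2) = 5/4


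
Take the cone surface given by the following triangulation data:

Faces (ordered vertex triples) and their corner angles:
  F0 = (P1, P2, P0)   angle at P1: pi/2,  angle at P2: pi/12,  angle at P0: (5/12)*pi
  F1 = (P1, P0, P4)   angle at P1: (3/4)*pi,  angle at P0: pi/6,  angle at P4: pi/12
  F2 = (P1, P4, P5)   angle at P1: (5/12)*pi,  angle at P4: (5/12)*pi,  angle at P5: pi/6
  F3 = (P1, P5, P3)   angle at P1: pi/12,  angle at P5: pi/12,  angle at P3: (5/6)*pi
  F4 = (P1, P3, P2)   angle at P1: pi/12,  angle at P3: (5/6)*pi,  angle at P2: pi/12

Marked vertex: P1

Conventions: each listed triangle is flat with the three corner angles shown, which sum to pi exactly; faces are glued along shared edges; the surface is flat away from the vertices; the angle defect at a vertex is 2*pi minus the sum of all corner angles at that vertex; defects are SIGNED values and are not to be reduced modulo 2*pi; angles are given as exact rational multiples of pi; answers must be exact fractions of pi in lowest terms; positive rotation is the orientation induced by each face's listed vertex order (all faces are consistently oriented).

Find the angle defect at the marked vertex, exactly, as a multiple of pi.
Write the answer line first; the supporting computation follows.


Answer: defect(P1) = pi/6

Sum of corner angles at P1: (11/6)*pi
defect = 2*pi - (11/6)*pi


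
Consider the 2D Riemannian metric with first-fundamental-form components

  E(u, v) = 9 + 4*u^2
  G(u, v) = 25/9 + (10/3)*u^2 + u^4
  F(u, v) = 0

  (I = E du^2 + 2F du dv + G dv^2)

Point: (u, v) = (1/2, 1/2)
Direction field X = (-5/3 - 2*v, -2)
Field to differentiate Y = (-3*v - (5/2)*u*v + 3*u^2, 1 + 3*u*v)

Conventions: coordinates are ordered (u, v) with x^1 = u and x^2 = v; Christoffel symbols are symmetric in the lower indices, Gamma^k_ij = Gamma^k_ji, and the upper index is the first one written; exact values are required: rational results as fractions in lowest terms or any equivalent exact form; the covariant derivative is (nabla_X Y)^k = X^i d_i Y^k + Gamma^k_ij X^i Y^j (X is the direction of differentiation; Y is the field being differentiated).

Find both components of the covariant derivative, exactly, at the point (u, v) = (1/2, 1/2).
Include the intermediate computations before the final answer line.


E = 10, F = 0, G = 529/144 at the point
E_u = 4, E_v = 0, F_u = 0, F_v = 0, G_u = 23/6, G_v = 0
EG - F^2 = 2645/72;  g^inv = (72/2645) * [[529/144, 0], [0, 10]]
first-kind symbols [ij,l] = (1/2)(d_i g_jl + d_j g_il - d_l g_ij): [uu,u] = E_u/2 = 2, [uu,v] = F_u - E_v/2 = 0, [uv,u] = E_v/2 = 0, [uv,v] = G_u/2 = 23/12, [vv,u] = F_v - G_u/2 = -23/12, [vv,v] = G_v/2 = 0
Gamma^u_ij = (G*[ij,u] - F*[ij,v])/(EG - F^2), Gamma^v_ij = (E*[ij,v] - F*[ij,u])/(EG - F^2)
Gamma_uuu = 1/5, Gamma_uuv = 0, Gamma_uvv = -23/120, Gamma_vuu = 0, Gamma_vuv = 12/23, Gamma_vvv = 0
X = (-8/3, -2), Y = (-11/8, 7/4) at the point

Answer: (nabla_X Y)^u = 419/80, (nabla_X Y)^v = -8


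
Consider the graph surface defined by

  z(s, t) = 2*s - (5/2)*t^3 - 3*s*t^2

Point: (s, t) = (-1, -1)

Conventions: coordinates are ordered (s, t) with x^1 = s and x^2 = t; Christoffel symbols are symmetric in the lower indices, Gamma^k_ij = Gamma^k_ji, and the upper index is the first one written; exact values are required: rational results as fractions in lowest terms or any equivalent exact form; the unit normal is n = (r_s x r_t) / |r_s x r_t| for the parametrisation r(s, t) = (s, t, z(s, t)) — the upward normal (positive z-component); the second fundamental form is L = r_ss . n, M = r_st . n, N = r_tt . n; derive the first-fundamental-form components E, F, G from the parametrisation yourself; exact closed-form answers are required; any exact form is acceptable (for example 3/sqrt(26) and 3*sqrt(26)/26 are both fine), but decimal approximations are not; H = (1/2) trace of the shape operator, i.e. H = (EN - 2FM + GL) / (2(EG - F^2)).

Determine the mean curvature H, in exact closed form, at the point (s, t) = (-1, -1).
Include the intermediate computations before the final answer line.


z_s = -1, z_t = -27/2, z_ss = 0, z_st = 6, z_tt = 21
E = 2, F = 27/2, G = 733/4; answer radicand W^2 = 737/4
unnormalised second-form numerators: l = 0, m = 6, n = 21; L = l/sqrt(737/4), and similarly M = m/sqrt(W^2), N = n/sqrt(W^2)
H = (E*n - 2*F*m + G*l) / (2*(EG - F^2)*sqrt(W^2)); E*n - 2*F*m + G*l = -120, EG - F^2 = 737/4, so H = (-240/737)/sqrt(737/4)

Answer: H = -480*sqrt(737)/543169


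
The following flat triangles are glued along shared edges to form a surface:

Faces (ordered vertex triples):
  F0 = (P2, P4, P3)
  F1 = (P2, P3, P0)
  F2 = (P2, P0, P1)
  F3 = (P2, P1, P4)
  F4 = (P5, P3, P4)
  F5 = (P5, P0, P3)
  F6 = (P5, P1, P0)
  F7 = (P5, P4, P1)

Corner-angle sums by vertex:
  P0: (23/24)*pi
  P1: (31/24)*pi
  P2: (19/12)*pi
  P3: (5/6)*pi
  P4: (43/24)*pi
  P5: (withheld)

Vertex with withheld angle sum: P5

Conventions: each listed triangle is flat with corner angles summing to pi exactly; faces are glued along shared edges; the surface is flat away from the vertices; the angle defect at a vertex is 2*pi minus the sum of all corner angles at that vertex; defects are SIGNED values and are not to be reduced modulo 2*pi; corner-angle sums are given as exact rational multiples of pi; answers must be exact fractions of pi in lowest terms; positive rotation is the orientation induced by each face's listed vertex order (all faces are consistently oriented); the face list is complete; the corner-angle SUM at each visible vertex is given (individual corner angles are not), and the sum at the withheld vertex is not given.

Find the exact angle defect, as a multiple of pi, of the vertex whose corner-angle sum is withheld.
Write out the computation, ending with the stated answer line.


V = 6, E = 12, F = 8; chi = V - E + F = 2
Gauss-Bonnet: total defect = 2*pi*chi = 4*pi; visible defects sum to (85/24)*pi

Answer: defect(P5) = (11/24)*pi


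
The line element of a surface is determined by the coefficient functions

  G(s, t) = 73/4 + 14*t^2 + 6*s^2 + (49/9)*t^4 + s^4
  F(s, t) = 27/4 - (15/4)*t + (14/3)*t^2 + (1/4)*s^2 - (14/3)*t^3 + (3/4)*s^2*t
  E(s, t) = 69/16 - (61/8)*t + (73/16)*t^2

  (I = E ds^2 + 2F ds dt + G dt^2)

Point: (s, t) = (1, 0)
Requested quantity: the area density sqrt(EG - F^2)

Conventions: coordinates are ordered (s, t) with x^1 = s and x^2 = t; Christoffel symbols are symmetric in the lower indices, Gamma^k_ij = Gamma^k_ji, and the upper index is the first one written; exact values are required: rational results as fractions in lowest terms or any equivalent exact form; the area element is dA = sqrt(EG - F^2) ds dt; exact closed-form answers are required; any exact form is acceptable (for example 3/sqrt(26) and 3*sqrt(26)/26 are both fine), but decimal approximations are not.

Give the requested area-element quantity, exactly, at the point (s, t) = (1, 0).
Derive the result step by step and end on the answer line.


E = 69/16, F = 7, G = 101/4; EG - F^2 = 3833/64

Answer: sqrt(EG - F^2) = sqrt(3833)/8


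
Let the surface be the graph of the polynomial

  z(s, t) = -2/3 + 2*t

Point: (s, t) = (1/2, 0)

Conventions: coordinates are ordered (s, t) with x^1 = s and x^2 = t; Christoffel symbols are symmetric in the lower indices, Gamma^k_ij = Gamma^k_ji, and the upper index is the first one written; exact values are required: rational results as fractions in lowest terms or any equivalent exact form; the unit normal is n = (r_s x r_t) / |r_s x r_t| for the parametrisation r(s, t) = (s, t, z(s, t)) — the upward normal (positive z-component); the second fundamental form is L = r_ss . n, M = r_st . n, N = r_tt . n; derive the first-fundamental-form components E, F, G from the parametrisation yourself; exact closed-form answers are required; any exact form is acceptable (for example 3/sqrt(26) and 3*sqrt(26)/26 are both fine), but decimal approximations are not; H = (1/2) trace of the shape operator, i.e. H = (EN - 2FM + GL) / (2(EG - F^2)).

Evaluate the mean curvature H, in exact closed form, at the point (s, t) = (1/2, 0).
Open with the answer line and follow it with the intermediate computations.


Answer: H = 0

z_s = 0, z_t = 2, z_ss = 0, z_st = 0, z_tt = 0
E = 1, F = 0, G = 5; answer radicand W^2 = 5
unnormalised second-form numerators: l = 0, m = 0, n = 0; L = l/sqrt(5), and similarly M = m/sqrt(W^2), N = n/sqrt(W^2)
H = (E*n - 2*F*m + G*l) / (2*(EG - F^2)*sqrt(W^2)); E*n - 2*F*m + G*l = 0, EG - F^2 = 5, so H = (0)/sqrt(5)


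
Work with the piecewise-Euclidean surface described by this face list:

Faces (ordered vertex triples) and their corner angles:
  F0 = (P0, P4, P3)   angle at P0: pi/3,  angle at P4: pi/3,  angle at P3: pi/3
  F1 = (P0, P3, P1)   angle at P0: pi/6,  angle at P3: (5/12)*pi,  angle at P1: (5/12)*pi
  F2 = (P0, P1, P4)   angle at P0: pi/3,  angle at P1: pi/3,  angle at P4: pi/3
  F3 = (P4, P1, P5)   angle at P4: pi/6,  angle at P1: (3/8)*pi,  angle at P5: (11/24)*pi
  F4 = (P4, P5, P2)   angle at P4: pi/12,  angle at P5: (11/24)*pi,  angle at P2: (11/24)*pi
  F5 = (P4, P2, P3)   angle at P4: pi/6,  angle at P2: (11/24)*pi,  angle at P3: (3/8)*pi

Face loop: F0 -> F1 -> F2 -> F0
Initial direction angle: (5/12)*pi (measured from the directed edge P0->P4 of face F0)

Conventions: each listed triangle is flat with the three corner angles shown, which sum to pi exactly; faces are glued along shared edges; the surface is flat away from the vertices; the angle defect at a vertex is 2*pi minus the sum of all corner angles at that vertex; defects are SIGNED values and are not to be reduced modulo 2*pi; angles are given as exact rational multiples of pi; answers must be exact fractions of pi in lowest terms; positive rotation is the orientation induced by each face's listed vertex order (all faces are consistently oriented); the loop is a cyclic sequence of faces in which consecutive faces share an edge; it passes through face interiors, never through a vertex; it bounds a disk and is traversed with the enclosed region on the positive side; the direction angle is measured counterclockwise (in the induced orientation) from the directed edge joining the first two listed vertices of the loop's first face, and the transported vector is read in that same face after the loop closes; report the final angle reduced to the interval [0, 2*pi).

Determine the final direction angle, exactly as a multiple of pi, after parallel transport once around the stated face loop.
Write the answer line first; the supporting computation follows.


Answer: final direction angle = (19/12)*pi

enclosed vertex P0: corner angles sum to (5/6)*pi, defect = 2*pi - (5/6)*pi = (7/6)*pi
adding the enclosed defects to the starting angle (mod 2*pi, induced orientation) gives the holonomy
final angle = (5/12)*pi + (7/6)*pi = (19/12)*pi (mod 2*pi)


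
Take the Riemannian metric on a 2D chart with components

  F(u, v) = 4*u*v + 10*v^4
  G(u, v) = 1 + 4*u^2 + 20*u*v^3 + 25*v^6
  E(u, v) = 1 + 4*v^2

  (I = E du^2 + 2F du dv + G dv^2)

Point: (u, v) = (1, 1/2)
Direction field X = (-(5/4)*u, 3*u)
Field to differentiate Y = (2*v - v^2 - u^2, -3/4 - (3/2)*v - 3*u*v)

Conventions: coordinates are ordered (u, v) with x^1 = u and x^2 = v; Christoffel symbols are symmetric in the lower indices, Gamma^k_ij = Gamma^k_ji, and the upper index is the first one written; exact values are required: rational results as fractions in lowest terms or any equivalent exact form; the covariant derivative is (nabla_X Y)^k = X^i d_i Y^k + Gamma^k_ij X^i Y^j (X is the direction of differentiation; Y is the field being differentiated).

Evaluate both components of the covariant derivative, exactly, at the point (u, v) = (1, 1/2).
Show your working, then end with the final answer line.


E = 2, F = 21/8, G = 505/64 at the point
E_u = 0, E_v = 4, F_u = 2, F_v = 9, G_u = 21/2, G_v = 315/16
EG - F^2 = 569/64;  g^inv = (64/569) * [[505/64, -21/8], [-21/8, 2]]
first-kind symbols [ij,l] = (1/2)(d_i g_jl + d_j g_il - d_l g_ij): [uu,u] = E_u/2 = 0, [uu,v] = F_u - E_v/2 = 0, [uv,u] = E_v/2 = 2, [uv,v] = G_u/2 = 21/4, [vv,u] = F_v - G_u/2 = 15/4, [vv,v] = G_v/2 = 315/32
Gamma^u_ij = (G*[ij,u] - F*[ij,v])/(EG - F^2), Gamma^v_ij = (E*[ij,v] - F*[ij,u])/(EG - F^2)
Gamma_uuu = 0, Gamma_uuv = 128/569, Gamma_uvv = 240/569, Gamma_vuu = 0, Gamma_vuv = 336/569, Gamma_vvv = 630/569
X = (-5/4, 3), Y = (-1/4, -3) at the point

Answer: (nabla_X Y)^u = 2707/1138, (nabla_X Y)^v = -90213/4552


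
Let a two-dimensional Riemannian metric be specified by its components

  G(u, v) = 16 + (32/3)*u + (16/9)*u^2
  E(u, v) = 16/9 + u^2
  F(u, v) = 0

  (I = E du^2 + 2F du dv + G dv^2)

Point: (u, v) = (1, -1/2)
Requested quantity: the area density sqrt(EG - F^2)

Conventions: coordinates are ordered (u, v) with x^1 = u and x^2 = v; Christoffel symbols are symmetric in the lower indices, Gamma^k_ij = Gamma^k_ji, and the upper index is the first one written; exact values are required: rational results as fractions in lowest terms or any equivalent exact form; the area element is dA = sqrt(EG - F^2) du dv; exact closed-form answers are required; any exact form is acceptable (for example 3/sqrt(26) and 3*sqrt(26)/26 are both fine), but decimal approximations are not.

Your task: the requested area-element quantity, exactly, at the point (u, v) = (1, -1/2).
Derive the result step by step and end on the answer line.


E = 25/9, F = 0, G = 256/9; EG - F^2 = 6400/81

Answer: sqrt(EG - F^2) = 80/9


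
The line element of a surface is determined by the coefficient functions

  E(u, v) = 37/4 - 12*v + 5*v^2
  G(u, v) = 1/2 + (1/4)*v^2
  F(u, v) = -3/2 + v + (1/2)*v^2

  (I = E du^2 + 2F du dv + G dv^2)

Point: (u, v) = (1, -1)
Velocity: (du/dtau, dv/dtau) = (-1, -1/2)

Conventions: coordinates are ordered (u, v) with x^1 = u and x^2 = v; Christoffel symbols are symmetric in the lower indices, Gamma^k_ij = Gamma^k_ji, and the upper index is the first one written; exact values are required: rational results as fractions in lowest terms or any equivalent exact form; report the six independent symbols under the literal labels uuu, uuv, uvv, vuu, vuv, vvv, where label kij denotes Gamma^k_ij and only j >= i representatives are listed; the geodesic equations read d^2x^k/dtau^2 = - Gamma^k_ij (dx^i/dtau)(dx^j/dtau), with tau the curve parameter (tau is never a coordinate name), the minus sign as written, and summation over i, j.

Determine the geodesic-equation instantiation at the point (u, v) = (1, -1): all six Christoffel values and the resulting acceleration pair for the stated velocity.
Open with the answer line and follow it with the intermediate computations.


Answer: Gamma_uuu = 352/251, Gamma_uuv = -132/251, Gamma_uvv = -8/251, Gamma_vuu = 4620/251, Gamma_vuv = -352/251, Gamma_vvv = -105/251; accelerations (d^2u/dtau^2, d^2v/dtau^2) = (-218/251, -16967/1004)

E = 105/4, F = -2, G = 3/4 at the point
E_u = 0, E_v = -22, F_u = 0, F_v = 0, G_u = 0, G_v = -1/2
EG - F^2 = 251/16;  g^inv = (16/251) * [[3/4, 2], [2, 105/4]]
first-kind symbols [ij,l] = (1/2)(d_i g_jl + d_j g_il - d_l g_ij): [uu,u] = E_u/2 = 0, [uu,v] = F_u - E_v/2 = 11, [uv,u] = E_v/2 = -11, [uv,v] = G_u/2 = 0, [vv,u] = F_v - G_u/2 = 0, [vv,v] = G_v/2 = -1/4
Gamma^u_ij = (G*[ij,u] - F*[ij,v])/(EG - F^2), Gamma^v_ij = (E*[ij,v] - F*[ij,u])/(EG - F^2)
Gamma_uuu = 352/251, Gamma_uuv = -132/251, Gamma_uvv = -8/251, Gamma_vuu = 4620/251, Gamma_vuv = -352/251, Gamma_vvv = -105/251
d^2u/dtau^2 = -(Gamma_uuu*(-1)^2 + 2*Gamma_uuv*(-1)*(-1/2) + Gamma_uvv*(-1/2)^2) = -218/251
d^2v/dtau^2 = -(Gamma_vuu*(-1)^2 + 2*Gamma_vuv*(-1)*(-1/2) + Gamma_vvv*(-1/2)^2) = -16967/1004


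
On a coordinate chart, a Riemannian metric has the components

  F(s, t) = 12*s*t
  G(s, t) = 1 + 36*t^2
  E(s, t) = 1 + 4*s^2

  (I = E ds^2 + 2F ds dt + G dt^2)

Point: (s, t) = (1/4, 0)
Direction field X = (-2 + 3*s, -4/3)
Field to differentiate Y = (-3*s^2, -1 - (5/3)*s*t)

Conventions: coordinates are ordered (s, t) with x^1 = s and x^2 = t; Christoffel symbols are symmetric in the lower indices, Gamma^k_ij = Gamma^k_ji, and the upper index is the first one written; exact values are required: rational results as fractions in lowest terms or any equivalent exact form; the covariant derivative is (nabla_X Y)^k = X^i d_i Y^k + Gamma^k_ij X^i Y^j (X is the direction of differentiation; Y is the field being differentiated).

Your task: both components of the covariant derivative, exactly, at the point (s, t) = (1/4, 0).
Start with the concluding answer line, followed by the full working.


Answer: (nabla_X Y)^s = 421/80, (nabla_X Y)^t = 5/9

E = 5/4, F = 0, G = 1 at the point
E_s = 2, E_t = 0, F_s = 0, F_t = 3, G_s = 0, G_t = 0
EG - F^2 = 5/4;  g^inv = (4/5) * [[1, 0], [0, 5/4]]
first-kind symbols [ij,l] = (1/2)(d_i g_jl + d_j g_il - d_l g_ij): [ss,s] = E_s/2 = 1, [ss,t] = F_s - E_t/2 = 0, [st,s] = E_t/2 = 0, [st,t] = G_s/2 = 0, [tt,s] = F_t - G_s/2 = 3, [tt,t] = G_t/2 = 0
Gamma^s_ij = (G*[ij,s] - F*[ij,t])/(EG - F^2), Gamma^t_ij = (E*[ij,t] - F*[ij,s])/(EG - F^2)
Gamma_sss = 4/5, Gamma_sst = 0, Gamma_stt = 12/5, Gamma_tss = 0, Gamma_tst = 0, Gamma_ttt = 0
X = (-5/4, -4/3), Y = (-3/16, -1) at the point


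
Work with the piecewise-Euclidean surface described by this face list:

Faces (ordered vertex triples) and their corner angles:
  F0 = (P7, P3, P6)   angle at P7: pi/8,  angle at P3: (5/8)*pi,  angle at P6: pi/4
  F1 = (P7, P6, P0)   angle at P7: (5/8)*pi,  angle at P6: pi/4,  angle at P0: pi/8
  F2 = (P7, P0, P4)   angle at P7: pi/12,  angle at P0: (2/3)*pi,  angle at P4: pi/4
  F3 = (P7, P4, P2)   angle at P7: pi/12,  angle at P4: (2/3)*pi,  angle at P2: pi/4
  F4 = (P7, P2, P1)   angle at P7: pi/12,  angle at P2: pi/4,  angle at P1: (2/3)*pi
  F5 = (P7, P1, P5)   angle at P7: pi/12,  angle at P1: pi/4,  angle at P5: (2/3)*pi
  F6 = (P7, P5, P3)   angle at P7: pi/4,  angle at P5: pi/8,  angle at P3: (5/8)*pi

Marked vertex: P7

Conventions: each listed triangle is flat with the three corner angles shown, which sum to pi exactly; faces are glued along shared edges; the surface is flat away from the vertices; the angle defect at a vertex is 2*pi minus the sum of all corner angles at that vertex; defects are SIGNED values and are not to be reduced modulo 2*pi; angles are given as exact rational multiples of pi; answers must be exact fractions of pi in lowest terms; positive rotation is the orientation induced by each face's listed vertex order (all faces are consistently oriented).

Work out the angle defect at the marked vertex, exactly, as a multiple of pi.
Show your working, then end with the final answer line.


Sum of corner angles at P7: (4/3)*pi
defect = 2*pi - (4/3)*pi

Answer: defect(P7) = (2/3)*pi


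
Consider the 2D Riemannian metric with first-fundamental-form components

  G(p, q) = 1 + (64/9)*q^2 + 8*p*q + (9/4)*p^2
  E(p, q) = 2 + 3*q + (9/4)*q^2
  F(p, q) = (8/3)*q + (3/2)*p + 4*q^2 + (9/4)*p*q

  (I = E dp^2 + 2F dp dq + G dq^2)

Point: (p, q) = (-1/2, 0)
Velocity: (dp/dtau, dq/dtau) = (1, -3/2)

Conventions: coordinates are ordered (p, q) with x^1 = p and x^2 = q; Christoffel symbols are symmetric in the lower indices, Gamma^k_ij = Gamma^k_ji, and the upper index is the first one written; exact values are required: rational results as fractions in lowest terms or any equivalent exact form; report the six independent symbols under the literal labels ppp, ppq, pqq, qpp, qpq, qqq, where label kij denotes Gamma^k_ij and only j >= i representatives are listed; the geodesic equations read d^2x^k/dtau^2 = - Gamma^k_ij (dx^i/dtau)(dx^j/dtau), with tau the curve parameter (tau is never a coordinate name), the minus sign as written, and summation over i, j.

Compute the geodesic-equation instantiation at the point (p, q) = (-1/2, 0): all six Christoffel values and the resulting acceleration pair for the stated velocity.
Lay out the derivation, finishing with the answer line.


E = 2, F = -3/4, G = 25/16 at the point
E_p = 0, E_q = 3, F_p = 3/2, F_q = 37/24, G_p = -9/4, G_q = -4
EG - F^2 = 41/16;  g^inv = (16/41) * [[25/16, 3/4], [3/4, 2]]
first-kind symbols [ij,l] = (1/2)(d_i g_jl + d_j g_il - d_l g_ij): [pp,p] = E_p/2 = 0, [pp,q] = F_p - E_q/2 = 0, [pq,p] = E_q/2 = 3/2, [pq,q] = G_p/2 = -9/8, [qq,p] = F_q - G_p/2 = 8/3, [qq,q] = G_q/2 = -2
Gamma^p_ij = (G*[ij,p] - F*[ij,q])/(EG - F^2), Gamma^q_ij = (E*[ij,q] - F*[ij,p])/(EG - F^2)
Gamma_ppp = 0, Gamma_ppq = 24/41, Gamma_pqq = 128/123, Gamma_qpp = 0, Gamma_qpq = -18/41, Gamma_qqq = -32/41
d^2p/dtau^2 = -(Gamma_ppp*(1)^2 + 2*Gamma_ppq*(1)*(-3/2) + Gamma_pqq*(-3/2)^2) = -24/41
d^2q/dtau^2 = -(Gamma_qpp*(1)^2 + 2*Gamma_qpq*(1)*(-3/2) + Gamma_qqq*(-3/2)^2) = 18/41

Answer: Gamma_ppp = 0, Gamma_ppq = 24/41, Gamma_pqq = 128/123, Gamma_qpp = 0, Gamma_qpq = -18/41, Gamma_qqq = -32/41; accelerations (d^2p/dtau^2, d^2q/dtau^2) = (-24/41, 18/41)


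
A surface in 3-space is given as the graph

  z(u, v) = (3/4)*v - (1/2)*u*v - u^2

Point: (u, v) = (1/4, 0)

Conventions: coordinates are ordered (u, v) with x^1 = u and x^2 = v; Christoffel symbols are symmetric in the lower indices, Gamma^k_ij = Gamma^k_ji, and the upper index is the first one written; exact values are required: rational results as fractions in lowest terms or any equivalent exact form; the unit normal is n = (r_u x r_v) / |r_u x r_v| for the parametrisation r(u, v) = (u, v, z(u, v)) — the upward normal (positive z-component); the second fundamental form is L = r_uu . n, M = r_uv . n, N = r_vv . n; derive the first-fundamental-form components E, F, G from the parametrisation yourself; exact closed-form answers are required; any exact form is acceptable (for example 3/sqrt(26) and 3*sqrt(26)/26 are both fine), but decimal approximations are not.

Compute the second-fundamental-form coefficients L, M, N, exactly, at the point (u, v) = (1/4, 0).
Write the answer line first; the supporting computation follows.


Answer: L = -16*sqrt(105)/105, M = -4*sqrt(105)/105, N = 0

z_u = -1/2, z_v = 5/8, z_uu = -2, z_uv = -1/2, z_vv = 0
E = 5/4, F = -5/16, G = 89/64; answer radicand W^2 = 105/64
unnormalised second-form numerators: l = -2, m = -1/2, n = 0; L = l/sqrt(105/64), and similarly M = m/sqrt(W^2), N = n/sqrt(W^2)


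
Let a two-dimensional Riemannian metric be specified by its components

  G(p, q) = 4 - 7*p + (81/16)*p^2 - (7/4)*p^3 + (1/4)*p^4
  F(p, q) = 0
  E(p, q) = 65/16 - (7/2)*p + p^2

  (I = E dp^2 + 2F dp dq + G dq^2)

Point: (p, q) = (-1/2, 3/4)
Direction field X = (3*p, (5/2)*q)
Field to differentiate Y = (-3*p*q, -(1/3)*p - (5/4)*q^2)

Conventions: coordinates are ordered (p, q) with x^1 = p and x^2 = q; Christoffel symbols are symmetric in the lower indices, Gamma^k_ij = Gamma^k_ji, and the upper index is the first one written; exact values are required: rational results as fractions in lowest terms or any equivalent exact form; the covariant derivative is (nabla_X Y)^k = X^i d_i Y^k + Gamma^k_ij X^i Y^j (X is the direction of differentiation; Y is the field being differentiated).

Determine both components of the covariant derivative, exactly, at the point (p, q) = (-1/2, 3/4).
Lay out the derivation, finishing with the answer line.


E = 97/16, F = 0, G = 9 at the point
E_p = -9/2, E_q = 0, F_p = 0, F_q = 0, G_p = -27/2, G_q = 0
EG - F^2 = 873/16;  g^inv = (16/873) * [[9, 0], [0, 97/16]]
first-kind symbols [ij,l] = (1/2)(d_i g_jl + d_j g_il - d_l g_ij): [pp,p] = E_p/2 = -9/4, [pp,q] = F_p - E_q/2 = 0, [pq,p] = E_q/2 = 0, [pq,q] = G_p/2 = -27/4, [qq,p] = F_q - G_p/2 = 27/4, [qq,q] = G_q/2 = 0
Gamma^p_ij = (G*[ij,p] - F*[ij,q])/(EG - F^2), Gamma^q_ij = (E*[ij,q] - F*[ij,p])/(EG - F^2)
Gamma_ppp = -36/97, Gamma_ppq = 0, Gamma_pqq = 108/97, Gamma_qpp = 0, Gamma_qpq = -3/4, Gamma_qqq = 0
X = (-3/2, 15/8), Y = (9/8, -103/192) at the point

Answer: (nabla_X Y)^p = 70695/12416, (nabla_X Y)^q = -2663/512


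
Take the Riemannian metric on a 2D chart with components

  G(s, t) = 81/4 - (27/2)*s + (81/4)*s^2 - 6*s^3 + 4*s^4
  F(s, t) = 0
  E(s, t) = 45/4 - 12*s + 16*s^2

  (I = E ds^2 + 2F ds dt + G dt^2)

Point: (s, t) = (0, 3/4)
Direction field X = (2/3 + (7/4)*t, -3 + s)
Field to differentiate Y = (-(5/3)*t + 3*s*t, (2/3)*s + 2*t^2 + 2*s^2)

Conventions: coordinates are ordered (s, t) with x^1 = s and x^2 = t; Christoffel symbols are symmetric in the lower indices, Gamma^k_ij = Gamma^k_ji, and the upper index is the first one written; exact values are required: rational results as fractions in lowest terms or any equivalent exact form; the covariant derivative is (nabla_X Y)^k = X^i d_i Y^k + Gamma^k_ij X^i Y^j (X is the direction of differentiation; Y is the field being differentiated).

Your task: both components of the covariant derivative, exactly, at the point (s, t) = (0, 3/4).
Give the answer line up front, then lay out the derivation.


Answer: (nabla_X Y)^s = 25193/2880, (nabla_X Y)^t = -11143/1152

E = 45/4, F = 0, G = 81/4 at the point
E_s = -12, E_t = 0, F_s = 0, F_t = 0, G_s = -27/2, G_t = 0
EG - F^2 = 3645/16;  g^inv = (16/3645) * [[81/4, 0], [0, 45/4]]
first-kind symbols [ij,l] = (1/2)(d_i g_jl + d_j g_il - d_l g_ij): [ss,s] = E_s/2 = -6, [ss,t] = F_s - E_t/2 = 0, [st,s] = E_t/2 = 0, [st,t] = G_s/2 = -27/4, [tt,s] = F_t - G_s/2 = 27/4, [tt,t] = G_t/2 = 0
Gamma^s_ij = (G*[ij,s] - F*[ij,t])/(EG - F^2), Gamma^t_ij = (E*[ij,t] - F*[ij,s])/(EG - F^2)
Gamma_sss = -8/15, Gamma_sst = 0, Gamma_stt = 3/5, Gamma_tss = 0, Gamma_tst = -1/3, Gamma_ttt = 0
X = (95/48, -3), Y = (-5/4, 9/8) at the point


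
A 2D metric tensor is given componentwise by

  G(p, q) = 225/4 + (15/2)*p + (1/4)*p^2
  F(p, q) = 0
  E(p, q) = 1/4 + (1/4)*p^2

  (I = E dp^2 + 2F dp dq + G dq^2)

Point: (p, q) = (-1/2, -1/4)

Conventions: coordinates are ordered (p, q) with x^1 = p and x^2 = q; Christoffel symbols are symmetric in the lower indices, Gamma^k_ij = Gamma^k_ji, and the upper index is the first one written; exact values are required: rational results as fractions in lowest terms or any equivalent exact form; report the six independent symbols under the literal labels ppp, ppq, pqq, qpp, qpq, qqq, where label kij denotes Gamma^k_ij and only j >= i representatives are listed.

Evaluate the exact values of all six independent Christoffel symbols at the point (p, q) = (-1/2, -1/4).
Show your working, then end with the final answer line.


E = 5/16, F = 0, G = 841/16 at the point
E_p = -1/4, E_q = 0, F_p = 0, F_q = 0, G_p = 29/4, G_q = 0
EG - F^2 = 4205/256;  g^inv = (256/4205) * [[841/16, 0], [0, 5/16]]
first-kind symbols [ij,l] = (1/2)(d_i g_jl + d_j g_il - d_l g_ij): [pp,p] = E_p/2 = -1/8, [pp,q] = F_p - E_q/2 = 0, [pq,p] = E_q/2 = 0, [pq,q] = G_p/2 = 29/8, [qq,p] = F_q - G_p/2 = -29/8, [qq,q] = G_q/2 = 0
Gamma^p_ij = (G*[ij,p] - F*[ij,q])/(EG - F^2), Gamma^q_ij = (E*[ij,q] - F*[ij,p])/(EG - F^2)

Answer: Gamma_ppp = -2/5, Gamma_ppq = 0, Gamma_pqq = -58/5, Gamma_qpp = 0, Gamma_qpq = 2/29, Gamma_qqq = 0


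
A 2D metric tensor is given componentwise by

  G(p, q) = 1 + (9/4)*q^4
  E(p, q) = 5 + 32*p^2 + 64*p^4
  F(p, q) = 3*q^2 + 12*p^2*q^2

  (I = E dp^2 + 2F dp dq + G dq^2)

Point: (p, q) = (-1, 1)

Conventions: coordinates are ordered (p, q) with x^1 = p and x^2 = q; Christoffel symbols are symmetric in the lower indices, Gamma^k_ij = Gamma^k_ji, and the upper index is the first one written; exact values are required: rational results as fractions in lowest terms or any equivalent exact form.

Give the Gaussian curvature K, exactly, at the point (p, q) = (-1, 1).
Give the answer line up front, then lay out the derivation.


Answer: K = -768/170569

E = 101, F = 15, G = 13/4, EG - F^2 = 413/4 at the point
E_p = -320, E_q = 0, F_p = -24, F_q = 30, G_p = 0, G_q = 9
E_qq = 0, F_pq = -48, G_pp = 0
The intrinsic route: Brioschi's K = (det M1 - det M2)/(EG - F^2)^2.
M1 = [[-E_qq/2 + F_pq - G_pp/2, E_p/2, F_p - E_q/2], [F_q - G_p/2, E, F], [G_q/2, F, G]] = [[-48, -160, -24], [30, 101, 15], [9/2, 15, 13/4]]; det M1 = -48
M2 = [[0, E_q/2, G_p/2], [E_q/2, E, F], [G_p/2, F, G]] = [[0, 0, 0], [0, 101, 15], [0, 15, 13/4]]; det M2 = 0
det M1 - det M2 = -48; K = -48 / (413/4)^2 = -768/170569


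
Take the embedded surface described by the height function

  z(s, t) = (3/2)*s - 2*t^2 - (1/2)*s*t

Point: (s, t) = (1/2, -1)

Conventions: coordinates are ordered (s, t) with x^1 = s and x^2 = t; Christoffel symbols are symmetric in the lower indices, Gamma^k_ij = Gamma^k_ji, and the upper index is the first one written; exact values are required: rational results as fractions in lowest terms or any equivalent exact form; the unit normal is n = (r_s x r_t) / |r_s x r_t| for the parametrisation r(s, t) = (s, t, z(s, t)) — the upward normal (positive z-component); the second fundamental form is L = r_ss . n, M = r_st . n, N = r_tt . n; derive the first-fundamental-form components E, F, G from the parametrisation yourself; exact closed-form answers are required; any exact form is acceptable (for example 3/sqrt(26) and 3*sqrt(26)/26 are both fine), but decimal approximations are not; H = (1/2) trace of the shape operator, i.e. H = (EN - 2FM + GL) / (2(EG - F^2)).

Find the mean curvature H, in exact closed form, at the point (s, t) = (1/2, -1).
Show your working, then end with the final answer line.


z_s = 2, z_t = 15/4, z_ss = 0, z_st = -1/2, z_tt = -4
E = 5, F = 15/2, G = 241/16; answer radicand W^2 = 305/16
unnormalised second-form numerators: l = 0, m = -1/2, n = -4; L = l/sqrt(305/16), and similarly M = m/sqrt(W^2), N = n/sqrt(W^2)
H = (E*n - 2*F*m + G*l) / (2*(EG - F^2)*sqrt(W^2)); E*n - 2*F*m + G*l = -25/2, EG - F^2 = 305/16, so H = (-20/61)/sqrt(305/16)

Answer: H = -16*sqrt(305)/3721


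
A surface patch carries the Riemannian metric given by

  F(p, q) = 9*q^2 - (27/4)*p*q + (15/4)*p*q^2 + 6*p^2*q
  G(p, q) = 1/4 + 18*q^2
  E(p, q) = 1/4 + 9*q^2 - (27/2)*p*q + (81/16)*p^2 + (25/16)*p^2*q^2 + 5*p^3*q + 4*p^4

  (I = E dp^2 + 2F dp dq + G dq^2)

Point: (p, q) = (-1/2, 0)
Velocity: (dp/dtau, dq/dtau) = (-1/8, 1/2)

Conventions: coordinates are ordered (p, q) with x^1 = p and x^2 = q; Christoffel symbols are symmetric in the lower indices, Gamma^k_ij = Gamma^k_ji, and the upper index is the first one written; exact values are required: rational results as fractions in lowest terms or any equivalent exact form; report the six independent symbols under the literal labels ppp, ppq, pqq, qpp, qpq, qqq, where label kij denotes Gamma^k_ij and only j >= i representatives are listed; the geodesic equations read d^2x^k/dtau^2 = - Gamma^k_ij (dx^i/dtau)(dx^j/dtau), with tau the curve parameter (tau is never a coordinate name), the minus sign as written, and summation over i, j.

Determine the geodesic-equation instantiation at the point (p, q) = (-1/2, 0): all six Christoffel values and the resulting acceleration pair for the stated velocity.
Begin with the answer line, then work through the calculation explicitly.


Answer: Gamma_ppp = -2, Gamma_ppq = 196/113, Gamma_pqq = 312/113, Gamma_qpp = -49/4, Gamma_qpq = 0, Gamma_qqq = 0; accelerations (d^2p/dtau^2, d^2q/dtau^2) = (-1599/3616, 49/256)

E = 113/64, F = 0, G = 1/4 at the point
E_p = -113/16, E_q = 49/8, F_p = 0, F_q = 39/8, G_p = 0, G_q = 0
EG - F^2 = 113/256;  g^inv = (256/113) * [[1/4, 0], [0, 113/64]]
first-kind symbols [ij,l] = (1/2)(d_i g_jl + d_j g_il - d_l g_ij): [pp,p] = E_p/2 = -113/32, [pp,q] = F_p - E_q/2 = -49/16, [pq,p] = E_q/2 = 49/16, [pq,q] = G_p/2 = 0, [qq,p] = F_q - G_p/2 = 39/8, [qq,q] = G_q/2 = 0
Gamma^p_ij = (G*[ij,p] - F*[ij,q])/(EG - F^2), Gamma^q_ij = (E*[ij,q] - F*[ij,p])/(EG - F^2)
Gamma_ppp = -2, Gamma_ppq = 196/113, Gamma_pqq = 312/113, Gamma_qpp = -49/4, Gamma_qpq = 0, Gamma_qqq = 0
d^2p/dtau^2 = -(Gamma_ppp*(-1/8)^2 + 2*Gamma_ppq*(-1/8)*(1/2) + Gamma_pqq*(1/2)^2) = -1599/3616
d^2q/dtau^2 = -(Gamma_qpp*(-1/8)^2 + 2*Gamma_qpq*(-1/8)*(1/2) + Gamma_qqq*(1/2)^2) = 49/256
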